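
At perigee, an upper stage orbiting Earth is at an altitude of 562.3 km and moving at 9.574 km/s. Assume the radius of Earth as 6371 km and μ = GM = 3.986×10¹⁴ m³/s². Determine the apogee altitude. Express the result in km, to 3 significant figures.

r_p = 6371 + 562.3 = 6933.3 km = 6.933×10⁶ m.
Specific energy ε = v²/2 − μ/r = -1.166×10⁷ J/kg, so a = −μ/(2ε) = 1.709×10⁷ m.
The apsides satisfy r_p + r_a = 2a, so the apogee radius is 2a − r_p = 2.725×10⁷ m = 27252 km.
Apogee altitude = 27252 − 6371 = 20881 km.

apogee altitude ≈ 20900 km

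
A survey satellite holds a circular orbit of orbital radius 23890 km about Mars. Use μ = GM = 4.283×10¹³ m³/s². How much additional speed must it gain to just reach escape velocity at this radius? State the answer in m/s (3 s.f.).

r = 23890 km = 2.389×10⁷ m.
Circular speed v_c = √(μ/r) = 1339 m/s.
Escape speed v_esc = √(2μ/r) = √2 × v_c = 1894 m/s.
Δv = v_esc − v_c = 554.6 m/s.

Δv ≈ 555 m/s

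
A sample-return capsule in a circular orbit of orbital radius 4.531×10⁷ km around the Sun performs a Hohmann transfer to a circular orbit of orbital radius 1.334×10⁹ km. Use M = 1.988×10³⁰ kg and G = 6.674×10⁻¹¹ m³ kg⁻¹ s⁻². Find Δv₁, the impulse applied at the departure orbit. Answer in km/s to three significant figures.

Δv ≈ 21.1 km/s

μ = GM = 6.674×10⁻¹¹ × 1.988×10³⁰ = 1.327×10²⁰ m³/s².
r₁ = 4.531×10⁷ km = 4.531×10¹⁰ m.
r₂ = 1.334×10⁹ km = 1.334×10¹² m.
Transfer ellipse a_t = (r₁ + r₂)/2 = 6.897×10¹¹ m.
At r₁: circular v_c1 = √(μ/r₁) = 54110 m/s; transfer-perihelion v_p = √[μ(2/r₁ − 1/a_t)] = 75260 m/s.
Δv₁ = v_p − v_c1 = 21150 m/s.
= 21.15 km/s.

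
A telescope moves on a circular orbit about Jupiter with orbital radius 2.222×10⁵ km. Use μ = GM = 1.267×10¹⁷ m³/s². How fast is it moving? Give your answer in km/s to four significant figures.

r = 2.222×10⁵ km = 2.222×10⁸ m.
For a circular orbit v = √(μ/r) = √(1.267×10¹⁷ / 2.222×10⁸) = √(5.702×10⁸) = 23880 m/s.
That is 23.88 km/s.

v ≈ 23.88 km/s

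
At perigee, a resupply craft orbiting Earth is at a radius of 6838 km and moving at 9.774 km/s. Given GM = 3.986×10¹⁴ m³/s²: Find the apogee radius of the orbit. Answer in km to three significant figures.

r_p = 6.838×10⁶ m.
Specific energy ε = v²/2 − μ/r = -1.053×10⁷ J/kg, so a = −μ/(2ε) = 1.893×10⁷ m.
The apsides satisfy r_p + r_a = 2a, so the apogee radius is 2a − r_p = 3.103×10⁷ m = 31029 km.

apogee radius ≈ 31000 km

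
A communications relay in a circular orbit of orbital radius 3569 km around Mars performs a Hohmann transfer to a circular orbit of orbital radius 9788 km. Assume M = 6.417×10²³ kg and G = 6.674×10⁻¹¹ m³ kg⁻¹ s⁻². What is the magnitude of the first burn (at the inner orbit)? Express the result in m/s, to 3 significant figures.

μ = GM = 6.674×10⁻¹¹ × 6.417×10²³ = 4.283×10¹³ m³/s².
r₁ = 3569 km = 3.569×10⁶ m.
r₂ = 9788 km = 9.788×10⁶ m.
Transfer ellipse a_t = (r₁ + r₂)/2 = 6.678×10⁶ m.
At r₁: circular v_c1 = √(μ/r₁) = 3464 m/s; transfer-periapsis v_p = √[μ(2/r₁ − 1/a_t)] = 4194 m/s.
Δv₁ = v_p − v_c1 = 729.6 m/s.

Δv ≈ 730 m/s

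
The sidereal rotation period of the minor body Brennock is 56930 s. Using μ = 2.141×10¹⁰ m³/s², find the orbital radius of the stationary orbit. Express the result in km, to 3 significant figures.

r_sync ≈ 1210 km

A synchronous orbit has period T, so by Kepler's third law a = (μT²/4π²)^(1/3).
μT²/4π² = 2.141×10¹⁰ × (5.693×10⁴)² / 39.48 = 1.758×10¹⁸ m³.
a = 1.207×10⁶ m = 1206.8 km.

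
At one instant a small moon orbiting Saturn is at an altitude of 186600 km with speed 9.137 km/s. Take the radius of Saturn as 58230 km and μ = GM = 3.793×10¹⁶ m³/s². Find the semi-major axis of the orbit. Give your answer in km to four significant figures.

a ≈ 1.676×10⁵ km

r = 58230 + 186600 = 2.4483×10⁵ km = 2.448×10⁸ m.
Specific orbital energy ε = v²/2 − μ/r = (9137)²/2 − 3.793×10¹⁶/2.448×10⁸ = -1.132×10⁸ J/kg.
Since ε = −μ/(2a), a = −μ/(2ε) = 1.676×10⁸ m = 1.6756×10⁵ km.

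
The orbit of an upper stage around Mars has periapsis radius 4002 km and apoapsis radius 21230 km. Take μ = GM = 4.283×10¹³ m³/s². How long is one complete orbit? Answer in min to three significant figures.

T ≈ 717 min

Semi-major axis a = (r_p + r_a)/2 = (4002.0 + 21230)/2 = 12616 km = 1.262×10⁷ m.
By Kepler's third law T = 2π√(a³/μ) = 2π × 6.847×10³ = 4.302×10⁴ s.
= 717.0 min.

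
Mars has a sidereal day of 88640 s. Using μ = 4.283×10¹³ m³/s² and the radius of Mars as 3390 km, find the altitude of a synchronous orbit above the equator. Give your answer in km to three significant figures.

h_sync ≈ 17000 km

A synchronous orbit has period T, so by Kepler's third law a = (μT²/4π²)^(1/3).
μT²/4π² = 4.283×10¹³ × (8.864×10⁴)² / 39.48 = 8.524×10²¹ m³.
a = 2.043×10⁷ m = 20428 km.
Altitude h = a − R = 20428 − 3390 = 17038 km.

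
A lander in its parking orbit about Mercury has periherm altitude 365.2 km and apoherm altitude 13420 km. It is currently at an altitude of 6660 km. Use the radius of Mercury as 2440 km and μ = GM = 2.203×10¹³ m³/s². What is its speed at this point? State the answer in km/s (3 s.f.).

r_p = 2440 + 365.2 = 2805.2 km = 2.8052×10⁶ m.
r_a = 2440 + 13420 = 15860 km = 1.5860×10⁷ m.
r = 2440 + 6660 = 9100.0 km = 9.100×10⁶ m.
Semi-major axis a = (r_p + r_a)/2 = 9332.6 km = 9.333×10⁶ m.
Vis-viva: v² = μ(2/r − 1/a) = 2.203×10¹³ × (2.198×10⁻⁷ − 1.072×10⁻⁷) = 2.481×10⁶ m²/s².
v = 1575 m/s = 1.575 km/s.

v ≈ 1.58 km/s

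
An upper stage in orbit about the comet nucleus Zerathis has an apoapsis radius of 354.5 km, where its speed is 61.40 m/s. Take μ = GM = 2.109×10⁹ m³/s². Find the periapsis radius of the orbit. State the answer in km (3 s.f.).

r_a = 3.545×10⁵ m.
Specific energy ε = v²/2 − μ/r = -4.064×10³ J/kg, so a = −μ/(2ε) = 2.595×10⁵ m.
The apsides satisfy r_p + r_a = 2a, so the periapsis radius is 2a − r_a = 1.644×10⁵ m = 164.42 km.

periapsis radius ≈ 164 km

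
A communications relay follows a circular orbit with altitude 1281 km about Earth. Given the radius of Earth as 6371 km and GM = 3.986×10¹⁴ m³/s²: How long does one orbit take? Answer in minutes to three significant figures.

T ≈ 111 minutes

r = 6371 + 1281 = 7652.0 km = 7.6520×10⁶ m.
Kepler's third law: T = 2π√(r³/μ) = 2π√((7.652×10⁶)³ / 3.986×10¹⁴).
r³/μ = 1.124×10⁶ s², so T = 2π × 1.060×10³ = 6.662×10³ s.
Converting: 6.662×10³ s ÷ 60.00 = 111.0 minutes.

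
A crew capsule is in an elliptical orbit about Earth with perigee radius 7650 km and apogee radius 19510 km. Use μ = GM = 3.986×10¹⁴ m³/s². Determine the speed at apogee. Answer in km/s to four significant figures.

v ≈ 3.393 km/s

Semi-major axis a = (r_p + r_a)/2 = 13580 km = 1.358×10⁷ m.
Vis-viva: v² = μ(2/r − 1/a) = 3.986×10¹⁴ × (1.025×10⁻⁷ − 7.364×10⁻⁸) = 1.151×10⁷ m²/s².
v = 3393 m/s = 3.393 km/s.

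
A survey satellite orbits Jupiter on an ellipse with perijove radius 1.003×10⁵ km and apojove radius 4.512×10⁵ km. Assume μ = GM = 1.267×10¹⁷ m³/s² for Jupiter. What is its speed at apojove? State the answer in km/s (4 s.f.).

v ≈ 10.11 km/s

Semi-major axis a = (r_p + r_a)/2 = 2.7575×10⁵ km = 2.758×10⁸ m.
Vis-viva: v² = μ(2/r − 1/a) = 1.267×10¹⁷ × (4.433×10⁻⁹ − 3.626×10⁻⁹) = 1.021×10⁸ m²/s².
v = 10110 m/s = 10.11 km/s.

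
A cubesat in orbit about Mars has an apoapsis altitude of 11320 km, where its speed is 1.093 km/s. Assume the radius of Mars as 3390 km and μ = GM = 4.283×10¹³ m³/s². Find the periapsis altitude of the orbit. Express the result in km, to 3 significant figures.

r_a = 3390 + 11320 = 14710 km = 1.471×10⁷ m.
Specific energy ε = v²/2 − μ/r = -2.314×10⁶ J/kg, so a = −μ/(2ε) = 9.253×10⁶ m.
The apsides satisfy r_p + r_a = 2a, so the periapsis radius is 2a − r_a = 3.797×10⁶ m = 3796.7 km.
Periapsis altitude = 3796.7 − 3390 = 406.67 km.

periapsis altitude ≈ 407 km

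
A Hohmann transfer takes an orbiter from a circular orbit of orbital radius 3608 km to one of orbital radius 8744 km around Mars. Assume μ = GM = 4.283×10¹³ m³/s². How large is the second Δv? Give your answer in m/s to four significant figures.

r₁ = 3608 km = 3.608×10⁶ m.
r₂ = 8744 km = 8.744×10⁶ m.
Transfer ellipse a_t = (r₁ + r₂)/2 = 6.176×10⁶ m.
At r₁: circular v_c1 = √(μ/r₁) = 3445 m/s; transfer-periapsis v_p = √[μ(2/r₁ − 1/a_t)] = 4100 m/s.
At r₂: circular v_c2 = √(μ/r₂) = 2213 m/s; transfer-apoapsis v_a = √[μ(2/r₂ − 1/a_t)] = 1692 m/s.
Δv₂ = v_c2 − v_a = 521.6 m/s.

Δv ≈ 521.6 m/s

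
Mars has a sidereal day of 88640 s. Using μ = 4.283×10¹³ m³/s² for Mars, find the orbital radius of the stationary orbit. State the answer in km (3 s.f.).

r_sync ≈ 20400 km

A synchronous orbit has period T, so by Kepler's third law a = (μT²/4π²)^(1/3).
μT²/4π² = 4.283×10¹³ × (8.864×10⁴)² / 39.48 = 8.524×10²¹ m³.
a = 2.043×10⁷ m = 20428 km.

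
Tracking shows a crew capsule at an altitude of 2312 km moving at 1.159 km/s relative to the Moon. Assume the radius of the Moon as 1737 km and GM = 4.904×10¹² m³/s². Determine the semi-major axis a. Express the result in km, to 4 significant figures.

r = 1737 + 2312 = 4049.0 km = 4.049×10⁶ m.
Vis-viva rearranged: 1/a = 2/r − v²/μ = 4.939×10⁻⁷ − 2.739×10⁻⁷ = 2.200×10⁻⁷ m⁻¹.
a = 4.545×10⁶ m = 4544.8 km.

a ≈ 4545 km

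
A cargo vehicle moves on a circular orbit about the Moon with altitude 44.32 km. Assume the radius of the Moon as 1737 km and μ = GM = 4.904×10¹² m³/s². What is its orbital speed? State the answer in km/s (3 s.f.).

r = 1737 + 44.32 = 1781.3 km = 1.7813×10⁶ m.
For a circular orbit v = √(μ/r) = √(4.904×10¹² / 1.781×10⁶) = √(2.753×10⁶) = 1659 m/s.
That is 1.659 km/s.

v ≈ 1.66 km/s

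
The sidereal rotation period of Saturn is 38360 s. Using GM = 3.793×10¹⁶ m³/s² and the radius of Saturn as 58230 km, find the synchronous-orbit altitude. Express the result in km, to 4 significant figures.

h_sync ≈ 54000 km

A synchronous orbit has period T, so by Kepler's third law a = (μT²/4π²)^(1/3).
μT²/4π² = 3.793×10¹⁶ × (3.836×10⁴)² / 39.48 = 1.414×10²⁴ m³.
a = 1.122×10⁸ m = 1.1223×10⁵ km.
Altitude h = a − R = 1.1223×10⁵ − 58230 = 54005 km.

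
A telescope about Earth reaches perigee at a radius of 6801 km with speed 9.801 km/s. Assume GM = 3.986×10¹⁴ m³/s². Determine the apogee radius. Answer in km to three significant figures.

apogee radius ≈ 30900 km

r_p = 6.801×10⁶ m.
Specific energy ε = v²/2 − μ/r = -1.058×10⁷ J/kg, so a = −μ/(2ε) = 1.884×10⁷ m.
The apsides satisfy r_p + r_a = 2a, so the apogee radius is 2a − r_p = 3.088×10⁷ m = 30877 km.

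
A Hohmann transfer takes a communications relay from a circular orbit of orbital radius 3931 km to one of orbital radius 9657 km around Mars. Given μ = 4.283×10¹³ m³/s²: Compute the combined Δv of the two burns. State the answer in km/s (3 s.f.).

r₁ = 3931 km = 3.931×10⁶ m.
r₂ = 9657 km = 9.657×10⁶ m.
Transfer ellipse a_t = (r₁ + r₂)/2 = 6.794×10⁶ m.
At r₁: circular v_c1 = √(μ/r₁) = 3301 m/s; transfer-periapsis v_p = √[μ(2/r₁ − 1/a_t)] = 3935 m/s.
Δv₁ = v_p − v_c1 = 634.5 m/s.
At r₂: circular v_c2 = √(μ/r₂) = 2106 m/s; transfer-apoapsis v_a = √[μ(2/r₂ − 1/a_t)] = 1602 m/s.
Δv₂ = v_c2 − v_a = 504.1 m/s.
Total Δv = Δv₁ + Δv₂ = 1139 m/s = 1.139 km/s.

Δv_total ≈ 1.14 km/s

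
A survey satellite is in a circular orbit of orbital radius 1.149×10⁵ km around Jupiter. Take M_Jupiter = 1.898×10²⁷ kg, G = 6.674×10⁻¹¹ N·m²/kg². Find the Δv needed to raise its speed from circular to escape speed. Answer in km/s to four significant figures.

Δv ≈ 13.75 km/s

μ = GM = 6.674×10⁻¹¹ × 1.898×10²⁷ = 1.267×10¹⁷ m³/s².
r = 1.149×10⁵ km = 1.149×10⁸ m.
Circular speed v_c = √(μ/r) = 33200 m/s.
Escape speed v_esc = √(2μ/r) = √2 × v_c = 46960 m/s.
Δv = v_esc − v_c = 13750 m/s = 13.75 km/s.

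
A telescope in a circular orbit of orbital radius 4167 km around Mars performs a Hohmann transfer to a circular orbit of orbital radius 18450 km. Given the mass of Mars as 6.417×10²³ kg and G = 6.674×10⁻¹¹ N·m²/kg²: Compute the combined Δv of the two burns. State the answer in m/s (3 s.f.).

μ = GM = 6.674×10⁻¹¹ × 6.417×10²³ = 4.283×10¹³ m³/s².
r₁ = 4167 km = 4.167×10⁶ m.
r₂ = 18450 km = 1.845×10⁷ m.
Transfer ellipse a_t = (r₁ + r₂)/2 = 1.131×10⁷ m.
At r₁: circular v_c1 = √(μ/r₁) = 3206 m/s; transfer-periapsis v_p = √[μ(2/r₁ − 1/a_t)] = 4095 m/s.
Δv₁ = v_p − v_c1 = 889.0 m/s.
At r₂: circular v_c2 = √(μ/r₂) = 1524 m/s; transfer-apoapsis v_a = √[μ(2/r₂ − 1/a_t)] = 924.8 m/s.
Δv₂ = v_c2 − v_a = 598.7 m/s.
Total Δv = Δv₁ + Δv₂ = 1488 m/s.

Δv_total ≈ 1490 m/s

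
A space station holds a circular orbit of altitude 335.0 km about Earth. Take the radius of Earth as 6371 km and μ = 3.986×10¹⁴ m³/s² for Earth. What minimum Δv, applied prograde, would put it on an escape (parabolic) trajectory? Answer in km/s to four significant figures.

Δv ≈ 3.193 km/s

r = 6371 + 335.0 = 6706.0 km = 6.7060×10⁶ m.
Circular speed v_c = √(μ/r) = 7710 m/s.
Escape speed v_esc = √(2μ/r) = √2 × v_c = 10900 m/s.
Δv = v_esc − v_c = 3193 m/s = 3.193 km/s.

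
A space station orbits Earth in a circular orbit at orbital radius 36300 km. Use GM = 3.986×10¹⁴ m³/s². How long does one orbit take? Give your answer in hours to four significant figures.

r = 36300 km = 3.630×10⁷ m.
Kepler's third law: T = 2π√(r³/μ) = 2π√((3.630×10⁷)³ / 3.986×10¹⁴).
r³/μ = 1.200×10⁸ s², so T = 2π × 1.095×10⁴ = 6.883×10⁴ s.
Converting: 6.883×10⁴ s ÷ 3600 = 19.12 hours.

T ≈ 19.12 hours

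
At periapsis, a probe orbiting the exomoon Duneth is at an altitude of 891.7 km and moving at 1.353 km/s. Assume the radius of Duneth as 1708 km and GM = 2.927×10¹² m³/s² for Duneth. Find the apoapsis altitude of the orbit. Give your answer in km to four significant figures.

apoapsis altitude ≈ 9591 km

r_p = 1708 + 891.7 = 2599.7 km = 2.600×10⁶ m.
Specific energy ε = v²/2 − μ/r = -2.106×10⁵ J/kg, so a = −μ/(2ε) = 6.949×10⁶ m.
The apsides satisfy r_p + r_a = 2a, so the apoapsis radius is 2a − r_p = 1.130×10⁷ m = 11299 km.
Apoapsis altitude = 11299 − 1708 = 9591.0 km.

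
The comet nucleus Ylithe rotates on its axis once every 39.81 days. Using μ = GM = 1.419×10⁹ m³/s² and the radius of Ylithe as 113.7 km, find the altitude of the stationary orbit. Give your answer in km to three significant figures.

h_sync ≈ 7410 km

T = 39.81 days = 3.440×10⁶ s.
A synchronous orbit has period T, so by Kepler's third law a = (μT²/4π²)^(1/3).
μT²/4π² = 1.419×10⁹ × (3.440×10⁶)² / 39.48 = 4.252×10²⁰ m³.
a = 7.520×10⁶ m = 7519.9 km.
Altitude h = a − R = 7519.9 − 113.7 = 7406.2 km.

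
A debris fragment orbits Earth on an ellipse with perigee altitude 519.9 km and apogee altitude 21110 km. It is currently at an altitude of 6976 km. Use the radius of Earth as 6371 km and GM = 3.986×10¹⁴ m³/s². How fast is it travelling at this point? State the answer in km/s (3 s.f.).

r_p = 6371 + 519.9 = 6890.9 km = 6.8909×10⁶ m.
r_a = 6371 + 21110 = 27481 km = 2.7481×10⁷ m.
r = 6371 + 6976 = 13347 km = 1.335×10⁷ m.
Semi-major axis a = (r_p + r_a)/2 = 17186 km = 1.719×10⁷ m.
Vis-viva: v² = μ(2/r − 1/a) = 3.986×10¹⁴ × (1.498×10⁻⁷ − 5.819×10⁻⁸) = 3.654×10⁷ m²/s².
v = 6044 m/s = 6.044 km/s.

v ≈ 6.04 km/s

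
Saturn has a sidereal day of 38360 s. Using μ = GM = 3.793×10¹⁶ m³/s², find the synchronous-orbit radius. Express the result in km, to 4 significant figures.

A synchronous orbit has period T, so by Kepler's third law a = (μT²/4π²)^(1/3).
μT²/4π² = 3.793×10¹⁶ × (3.836×10⁴)² / 39.48 = 1.414×10²⁴ m³.
a = 1.122×10⁸ m = 1.1223×10⁵ km.

r_sync ≈ 1.122×10⁵ km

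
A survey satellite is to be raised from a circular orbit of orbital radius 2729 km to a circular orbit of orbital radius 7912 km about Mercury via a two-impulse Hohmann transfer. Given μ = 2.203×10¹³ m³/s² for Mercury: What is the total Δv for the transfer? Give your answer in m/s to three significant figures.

r₁ = 2729 km = 2.729×10⁶ m.
r₂ = 7912 km = 7.912×10⁶ m.
Transfer ellipse a_t = (r₁ + r₂)/2 = 5.320×10⁶ m.
At r₁: circular v_c1 = √(μ/r₁) = 2841 m/s; transfer-periherm v_p = √[μ(2/r₁ − 1/a_t)] = 3465 m/s.
Δv₁ = v_p − v_c1 = 623.5 m/s.
At r₂: circular v_c2 = √(μ/r₂) = 1669 m/s; transfer-apoherm v_a = √[μ(2/r₂ − 1/a_t)] = 1195 m/s.
Δv₂ = v_c2 − v_a = 473.6 m/s.
Total Δv = Δv₁ + Δv₂ = 1097 m/s.

Δv_total ≈ 1100 m/s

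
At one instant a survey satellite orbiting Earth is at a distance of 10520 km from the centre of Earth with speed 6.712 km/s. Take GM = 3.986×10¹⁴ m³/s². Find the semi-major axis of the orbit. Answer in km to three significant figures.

r = 1.052×10⁷ m.
Vis-viva rearranged: 1/a = 2/r − v²/μ = 1.901×10⁻⁷ − 1.130×10⁻⁷ = 7.709×10⁻⁸ m⁻¹.
a = 1.297×10⁷ m = 12972 km.

a ≈ 13000 km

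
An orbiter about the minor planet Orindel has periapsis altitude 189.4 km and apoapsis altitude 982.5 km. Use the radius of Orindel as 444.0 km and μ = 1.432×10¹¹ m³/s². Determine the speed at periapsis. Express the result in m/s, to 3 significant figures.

v ≈ 560 m/s

r_p = 444.0 + 189.4 = 633.40 km = 6.3340×10⁵ m.
r_a = 444.0 + 982.5 = 1426.5 km = 1.4265×10⁶ m.
Semi-major axis a = (r_p + r_a)/2 = 1030.0 km = 1.030×10⁶ m.
Vis-viva: v² = μ(2/r − 1/a) = 1.432×10¹¹ × (3.158×10⁻⁶ − 9.709×10⁻⁷) = 3.131×10⁵ m²/s².
v = 559.6 m/s.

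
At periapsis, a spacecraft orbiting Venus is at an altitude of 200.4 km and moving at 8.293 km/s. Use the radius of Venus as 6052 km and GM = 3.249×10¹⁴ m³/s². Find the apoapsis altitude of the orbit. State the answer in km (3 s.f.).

r_p = 6052 + 200.4 = 6252.4 km = 6.252×10⁶ m.
Specific energy ε = v²/2 − μ/r = -1.758×10⁷ J/kg, so a = −μ/(2ε) = 9.242×10⁶ m.
The apsides satisfy r_p + r_a = 2a, so the apoapsis radius is 2a − r_p = 1.223×10⁷ m = 12232 km.
Apoapsis altitude = 12232 − 6052 = 6179.9 km.

apoapsis altitude ≈ 6180 km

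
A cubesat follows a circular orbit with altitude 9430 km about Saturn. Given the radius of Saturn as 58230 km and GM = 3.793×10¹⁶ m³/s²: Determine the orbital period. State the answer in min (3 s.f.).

r = 58230 + 9430 = 67660 km = 6.7660×10⁷ m.
Kepler's third law: T = 2π√(r³/μ) = 2π√((6.766×10⁷)³ / 3.793×10¹⁶).
r³/μ = 8.166×10⁶ s², so T = 2π × 2.858×10³ = 1.796×10⁴ s.
Converting: 1.796×10⁴ s ÷ 60.00 = 299.3 min.

T ≈ 299 min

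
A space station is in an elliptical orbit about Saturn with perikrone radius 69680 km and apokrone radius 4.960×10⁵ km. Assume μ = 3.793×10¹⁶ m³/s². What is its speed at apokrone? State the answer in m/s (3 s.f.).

Semi-major axis a = (r_p + r_a)/2 = 2.8284×10⁵ km = 2.828×10⁸ m.
Vis-viva: v² = μ(2/r − 1/a) = 3.793×10¹⁶ × (4.032×10⁻⁹ − 3.536×10⁻⁹) = 1.884×10⁷ m²/s².
v = 4340 m/s.

v ≈ 4340 m/s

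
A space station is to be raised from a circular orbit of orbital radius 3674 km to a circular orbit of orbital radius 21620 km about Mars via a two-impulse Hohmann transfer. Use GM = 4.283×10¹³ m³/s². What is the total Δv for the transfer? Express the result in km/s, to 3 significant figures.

Δv_total ≈ 1.70 km/s

r₁ = 3674 km = 3.674×10⁶ m.
r₂ = 21620 km = 2.162×10⁷ m.
Transfer ellipse a_t = (r₁ + r₂)/2 = 1.265×10⁷ m.
At r₁: circular v_c1 = √(μ/r₁) = 3414 m/s; transfer-periapsis v_p = √[μ(2/r₁ − 1/a_t)] = 4464 m/s.
Δv₁ = v_p − v_c1 = 1050 m/s.
At r₂: circular v_c2 = √(μ/r₂) = 1407 m/s; transfer-apoapsis v_a = √[μ(2/r₂ − 1/a_t)] = 758.6 m/s.
Δv₂ = v_c2 − v_a = 648.9 m/s.
Total Δv = Δv₁ + Δv₂ = 1699 m/s = 1.699 km/s.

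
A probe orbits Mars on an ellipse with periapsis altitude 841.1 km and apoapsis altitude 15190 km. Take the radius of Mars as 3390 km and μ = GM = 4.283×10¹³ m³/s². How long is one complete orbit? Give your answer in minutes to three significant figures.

r_p = 3390 + 841.1 = 4231.1 km = 4.2311×10⁶ m.
r_a = 3390 + 15190 = 18580 km = 1.8580×10⁷ m.
Semi-major axis a = (r_p + r_a)/2 = (4231.1 + 18580)/2 = 11406 km = 1.141×10⁷ m.
By Kepler's third law T = 2π√(a³/μ) = 2π × 5.886×10³ = 3.698×10⁴ s.
= 616.4 minutes.

T ≈ 616 minutes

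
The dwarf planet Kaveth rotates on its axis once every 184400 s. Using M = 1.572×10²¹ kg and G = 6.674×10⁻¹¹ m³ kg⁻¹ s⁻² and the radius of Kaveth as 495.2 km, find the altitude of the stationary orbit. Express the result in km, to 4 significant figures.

h_sync ≈ 3992 km

μ = GM = 6.674×10⁻¹¹ × 1.572×10²¹ = 1.049×10¹¹ m³/s².
A synchronous orbit has period T, so by Kepler's third law a = (μT²/4π²)^(1/3).
μT²/4π² = 1.049×10¹¹ × (1.844×10⁵)² / 39.48 = 9.037×10¹⁹ m³.
a = 4.487×10⁶ m = 4487.5 km.
Altitude h = a − R = 4487.5 − 495.2 = 3992.3 km.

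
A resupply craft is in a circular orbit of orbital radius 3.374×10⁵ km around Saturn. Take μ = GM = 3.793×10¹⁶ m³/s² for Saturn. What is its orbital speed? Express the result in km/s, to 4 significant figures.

r = 3.374×10⁵ km = 3.374×10⁸ m.
For a circular orbit v = √(μ/r) = √(3.793×10¹⁶ / 3.374×10⁸) = √(1.124×10⁸) = 10600 m/s.
That is 10.60 km/s.

v ≈ 10.60 km/s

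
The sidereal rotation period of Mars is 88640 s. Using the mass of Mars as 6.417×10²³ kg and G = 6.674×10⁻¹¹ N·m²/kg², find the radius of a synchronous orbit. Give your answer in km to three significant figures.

r_sync ≈ 20400 km

μ = GM = 6.674×10⁻¹¹ × 6.417×10²³ = 4.283×10¹³ m³/s².
A synchronous orbit has period T, so by Kepler's third law a = (μT²/4π²)^(1/3).
μT²/4π² = 4.283×10¹³ × (8.864×10⁴)² / 39.48 = 8.524×10²¹ m³.
a = 2.043×10⁷ m = 20427 km.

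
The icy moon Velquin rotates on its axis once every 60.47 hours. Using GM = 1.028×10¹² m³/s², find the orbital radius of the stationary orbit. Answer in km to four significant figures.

r_sync ≈ 10730 km

T = 60.47 hours = 2.177×10⁵ s.
A synchronous orbit has period T, so by Kepler's third law a = (μT²/4π²)^(1/3).
μT²/4π² = 1.028×10¹² × (2.177×10⁵)² / 39.48 = 1.234×10²¹ m³.
a = 1.073×10⁷ m = 10726 km.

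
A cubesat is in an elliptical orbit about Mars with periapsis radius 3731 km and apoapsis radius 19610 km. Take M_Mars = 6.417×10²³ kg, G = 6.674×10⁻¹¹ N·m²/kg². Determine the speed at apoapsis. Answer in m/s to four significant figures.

v ≈ 835.6 m/s

μ = GM = 6.674×10⁻¹¹ × 6.417×10²³ = 4.283×10¹³ m³/s².
Semi-major axis a = (r_p + r_a)/2 = 11670 km = 1.167×10⁷ m.
Vis-viva: v² = μ(2/r − 1/a) = 4.283×10¹³ × (1.020×10⁻⁷ − 8.569×10⁻⁸) = 6.982×10⁵ m²/s².
v = 835.6 m/s.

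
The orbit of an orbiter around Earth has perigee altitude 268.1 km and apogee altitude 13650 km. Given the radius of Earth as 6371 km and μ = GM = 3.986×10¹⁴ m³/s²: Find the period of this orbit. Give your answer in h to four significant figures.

T ≈ 4.255 h

r_p = 6371 + 268.1 = 6639.1 km = 6.6391×10⁶ m.
r_a = 6371 + 13650 = 20021 km = 2.0021×10⁷ m.
Semi-major axis a = (r_p + r_a)/2 = (6639.1 + 20021)/2 = 13330 km = 1.333×10⁷ m.
By Kepler's third law T = 2π√(a³/μ) = 2π × 2.438×10³ = 1.532×10⁴ s.
= 4.255 h.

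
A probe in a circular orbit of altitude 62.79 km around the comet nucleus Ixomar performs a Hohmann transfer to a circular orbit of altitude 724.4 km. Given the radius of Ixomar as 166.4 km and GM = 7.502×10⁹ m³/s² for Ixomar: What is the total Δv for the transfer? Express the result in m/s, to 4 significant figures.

r₁ = 166.4 + 62.79 = 229.19 km = 2.2919×10⁵ m.
r₂ = 166.4 + 724.4 = 890.80 km = 8.9080×10⁵ m.
Transfer ellipse a_t = (r₁ + r₂)/2 = 5.600×10⁵ m.
At r₁: circular v_c1 = √(μ/r₁) = 180.9 m/s; transfer-periapsis v_p = √[μ(2/r₁ − 1/a_t)] = 228.2 m/s.
Δv₁ = v_p − v_c1 = 47.26 m/s.
At r₂: circular v_c2 = √(μ/r₂) = 91.77 m/s; transfer-apoapsis v_a = √[μ(2/r₂ − 1/a_t)] = 58.71 m/s.
Δv₂ = v_c2 − v_a = 33.06 m/s.
Total Δv = Δv₁ + Δv₂ = 80.32 m/s.

Δv_total ≈ 80.32 m/s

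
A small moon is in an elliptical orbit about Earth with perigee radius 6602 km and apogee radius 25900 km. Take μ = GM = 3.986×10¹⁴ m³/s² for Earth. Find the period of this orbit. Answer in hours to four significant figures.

T ≈ 5.727 hours

Semi-major axis a = (r_p + r_a)/2 = (6602.0 + 25900)/2 = 16251 km = 1.625×10⁷ m.
By Kepler's third law T = 2π√(a³/μ) = 2π × 3.281×10³ = 2.062×10⁴ s.
= 5.727 hours.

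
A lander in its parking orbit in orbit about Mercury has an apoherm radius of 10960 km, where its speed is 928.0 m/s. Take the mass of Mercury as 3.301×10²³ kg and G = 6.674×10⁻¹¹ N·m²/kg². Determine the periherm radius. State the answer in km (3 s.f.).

μ = GM = 6.674×10⁻¹¹ × 3.301×10²³ = 2.203×10¹³ m³/s².
r_a = 1.096×10⁷ m.
Specific energy ε = v²/2 − μ/r = -1.580×10⁶ J/kg, so a = −μ/(2ε) = 6.974×10⁶ m.
The apsides satisfy r_p + r_a = 2a, so the periherm radius is 2a − r_a = 2.988×10⁶ m = 2987.8 km.

periherm radius ≈ 2990 km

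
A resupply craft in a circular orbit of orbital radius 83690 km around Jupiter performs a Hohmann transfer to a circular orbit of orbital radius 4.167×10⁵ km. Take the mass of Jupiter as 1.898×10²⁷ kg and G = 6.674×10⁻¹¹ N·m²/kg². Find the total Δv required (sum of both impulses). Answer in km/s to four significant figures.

Δv_total ≈ 18.65 km/s

μ = GM = 6.674×10⁻¹¹ × 1.898×10²⁷ = 1.267×10¹⁷ m³/s².
r₁ = 83690 km = 8.369×10⁷ m.
r₂ = 4.167×10⁵ km = 4.167×10⁸ m.
Transfer ellipse a_t = (r₁ + r₂)/2 = 2.502×10⁸ m.
At r₁: circular v_c1 = √(μ/r₁) = 38900 m/s; transfer-perijove v_p = √[μ(2/r₁ − 1/a_t)] = 50210 m/s.
Δv₁ = v_p − v_c1 = 11300 m/s.
At r₂: circular v_c2 = √(μ/r₂) = 17440 m/s; transfer-apojove v_a = √[μ(2/r₂ − 1/a_t)] = 10080 m/s.
Δv₂ = v_c2 − v_a = 7351 m/s.
Total Δv = Δv₁ + Δv₂ = 18650 m/s = 18.65 km/s.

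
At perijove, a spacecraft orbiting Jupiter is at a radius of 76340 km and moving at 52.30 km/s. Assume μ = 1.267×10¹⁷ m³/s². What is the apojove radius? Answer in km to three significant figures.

r_p = 7.634×10⁷ m.
Specific energy ε = v²/2 − μ/r = -2.920×10⁸ J/kg, so a = −μ/(2ε) = 2.169×10⁸ m.
The apsides satisfy r_p + r_a = 2a, so the apojove radius is 2a − r_p = 3.575×10⁸ m = 3.5751×10⁵ km.

apojove radius ≈ 3.58×10⁵ km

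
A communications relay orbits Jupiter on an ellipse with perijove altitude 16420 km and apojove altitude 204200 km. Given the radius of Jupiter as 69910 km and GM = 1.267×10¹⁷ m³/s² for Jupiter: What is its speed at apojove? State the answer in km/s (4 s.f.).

v ≈ 14.88 km/s

r_p = 69910 + 16420 = 86330 km = 8.6330×10⁷ m.
r_a = 69910 + 204200 = 274110 km = 2.7411×10⁸ m.
Semi-major axis a = (r_p + r_a)/2 = 1.8022×10⁵ km = 1.802×10⁸ m.
Vis-viva: v² = μ(2/r − 1/a) = 1.267×10¹⁷ × (7.296×10⁻⁹ − 5.549×10⁻⁹) = 2.214×10⁸ m²/s².
v = 14880 m/s = 14.88 km/s.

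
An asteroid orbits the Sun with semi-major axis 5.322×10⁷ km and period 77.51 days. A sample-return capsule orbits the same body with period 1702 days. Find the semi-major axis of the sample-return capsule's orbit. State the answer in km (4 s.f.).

Kepler's third law: a³ ∝ T², so a₂ = a₁ (T₂/T₁)^(2/3).
T₂/T₁ = 21.96, (T₂/T₁)^(2/3) = 7.842.
a₂ = 5.322×10⁷ × 7.842 = 4.173×10⁸ km.

a₂ ≈ 4.173×10⁸ km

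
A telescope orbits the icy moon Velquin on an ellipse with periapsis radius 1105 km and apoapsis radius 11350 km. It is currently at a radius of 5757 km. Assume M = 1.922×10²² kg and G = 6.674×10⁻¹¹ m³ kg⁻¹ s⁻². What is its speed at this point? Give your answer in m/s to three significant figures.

μ = GM = 6.674×10⁻¹¹ × 1.922×10²² = 1.283×10¹² m³/s².
Semi-major axis a = (r_p + r_a)/2 = 6227.5 km = 6.228×10⁶ m.
Vis-viva: v² = μ(2/r − 1/a) = 1.283×10¹² × (3.474×10⁻⁷ − 1.606×10⁻⁷) = 2.396×10⁵ m²/s².
v = 489.5 m/s.

v ≈ 490 m/s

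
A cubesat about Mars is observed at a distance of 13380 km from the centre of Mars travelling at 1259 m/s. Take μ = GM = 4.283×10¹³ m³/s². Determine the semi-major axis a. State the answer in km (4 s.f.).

r = 1.338×10⁷ m.
Vis-viva rearranged: 1/a = 2/r − v²/μ = 1.495×10⁻⁷ − 3.701×10⁻⁸ = 1.125×10⁻⁷ m⁻¹.
a = 8.891×10⁶ m = 8891.4 km.

a ≈ 8891 km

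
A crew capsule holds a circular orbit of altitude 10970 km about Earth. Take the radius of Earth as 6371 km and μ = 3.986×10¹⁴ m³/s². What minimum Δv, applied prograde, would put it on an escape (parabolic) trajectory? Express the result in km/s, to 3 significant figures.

Δv ≈ 1.99 km/s

r = 6371 + 10970 = 17341 km = 1.7341×10⁷ m.
Circular speed v_c = √(μ/r) = 4794 m/s.
Escape speed v_esc = √(2μ/r) = √2 × v_c = 6780 m/s.
Δv = v_esc − v_c = 1986 m/s = 1.986 km/s.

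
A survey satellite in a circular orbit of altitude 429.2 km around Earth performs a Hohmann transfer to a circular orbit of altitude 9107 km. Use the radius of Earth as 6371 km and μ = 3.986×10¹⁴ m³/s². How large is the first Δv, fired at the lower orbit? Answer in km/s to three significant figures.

Δv ≈ 1.37 km/s

r₁ = 6371 + 429.2 = 6800.2 km = 6.8002×10⁶ m.
r₂ = 6371 + 9107 = 15478 km = 1.5478×10⁷ m.
Transfer ellipse a_t = (r₁ + r₂)/2 = 1.114×10⁷ m.
At r₁: circular v_c1 = √(μ/r₁) = 7656 m/s; transfer-perigee v_p = √[μ(2/r₁ − 1/a_t)] = 9025 m/s.
Δv₁ = v_p − v_c1 = 1369 m/s.
= 1.369 km/s.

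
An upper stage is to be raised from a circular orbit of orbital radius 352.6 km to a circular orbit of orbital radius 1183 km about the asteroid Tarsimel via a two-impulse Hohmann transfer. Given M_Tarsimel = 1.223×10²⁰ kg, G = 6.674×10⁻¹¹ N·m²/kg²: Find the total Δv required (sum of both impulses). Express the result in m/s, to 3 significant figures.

μ = GM = 6.674×10⁻¹¹ × 1.223×10²⁰ = 8.162×10⁹ m³/s².
r₁ = 352.6 km = 3.526×10⁵ m.
r₂ = 1183 km = 1.183×10⁶ m.
Transfer ellipse a_t = (r₁ + r₂)/2 = 7.678×10⁵ m.
At r₁: circular v_c1 = √(μ/r₁) = 152.1 m/s; transfer-periapsis v_p = √[μ(2/r₁ − 1/a_t)] = 188.9 m/s.
Δv₁ = v_p − v_c1 = 36.71 m/s.
At r₂: circular v_c2 = √(μ/r₂) = 83.06 m/s; transfer-apoapsis v_a = √[μ(2/r₂ − 1/a_t)] = 56.29 m/s.
Δv₂ = v_c2 − v_a = 26.77 m/s.
Total Δv = Δv₁ + Δv₂ = 63.48 m/s.

Δv_total ≈ 63.5 m/s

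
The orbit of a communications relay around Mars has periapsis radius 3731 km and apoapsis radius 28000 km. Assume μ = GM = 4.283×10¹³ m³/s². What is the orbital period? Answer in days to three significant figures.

T ≈ 0.702 days

Semi-major axis a = (r_p + r_a)/2 = (3731.0 + 28000)/2 = 15866 km = 1.587×10⁷ m.
By Kepler's third law T = 2π√(a³/μ) = 2π × 9.656×10³ = 6.067×10⁴ s.
= 0.7022 days.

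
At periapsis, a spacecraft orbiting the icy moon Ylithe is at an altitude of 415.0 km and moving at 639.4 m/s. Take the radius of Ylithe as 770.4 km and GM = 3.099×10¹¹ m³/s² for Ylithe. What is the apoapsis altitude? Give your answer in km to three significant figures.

apoapsis altitude ≈ 3480 km

r_p = 770.4 + 415.0 = 1185.4 km = 1.185×10⁶ m.
Specific energy ε = v²/2 − μ/r = -5.701×10⁴ J/kg, so a = −μ/(2ε) = 2.718×10⁶ m.
The apsides satisfy r_p + r_a = 2a, so the apoapsis radius is 2a − r_p = 4.250×10⁶ m = 4250.1 km.
Apoapsis altitude = 4250.1 − 770.4 = 3479.7 km.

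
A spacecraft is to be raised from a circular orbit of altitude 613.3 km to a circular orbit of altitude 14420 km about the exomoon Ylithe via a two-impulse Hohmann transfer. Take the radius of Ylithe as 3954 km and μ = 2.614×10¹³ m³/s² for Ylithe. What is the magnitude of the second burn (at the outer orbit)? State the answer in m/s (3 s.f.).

r₁ = 3954 + 613.3 = 4567.3 km = 4.5673×10⁶ m.
r₂ = 3954 + 14420 = 18374 km = 1.8374×10⁷ m.
Transfer ellipse a_t = (r₁ + r₂)/2 = 1.147×10⁷ m.
At r₁: circular v_c1 = √(μ/r₁) = 2392 m/s; transfer-periapsis v_p = √[μ(2/r₁ − 1/a_t)] = 3028 m/s.
At r₂: circular v_c2 = √(μ/r₂) = 1193 m/s; transfer-apoapsis v_a = √[μ(2/r₂ − 1/a_t)] = 752.6 m/s.
Δv₂ = v_c2 − v_a = 440.1 m/s.

Δv ≈ 440 m/s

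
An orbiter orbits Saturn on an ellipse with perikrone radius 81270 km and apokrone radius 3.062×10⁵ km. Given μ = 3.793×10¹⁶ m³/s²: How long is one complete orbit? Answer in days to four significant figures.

T ≈ 1.007 days

Semi-major axis a = (r_p + r_a)/2 = (81270 + 3.0620×10⁵)/2 = 1.9374×10⁵ km = 1.937×10⁸ m.
By Kepler's third law T = 2π√(a³/μ) = 2π × 1.385×10⁴ = 8.700×10⁴ s.
= 1.007 days.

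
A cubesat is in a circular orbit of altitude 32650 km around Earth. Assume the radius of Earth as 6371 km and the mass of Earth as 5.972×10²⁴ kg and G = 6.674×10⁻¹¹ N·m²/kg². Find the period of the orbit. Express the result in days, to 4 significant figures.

T ≈ 0.8879 days

μ = GM = 6.674×10⁻¹¹ × 5.972×10²⁴ = 3.986×10¹⁴ m³/s².
r = 6371 + 32650 = 39021 km = 3.9021×10⁷ m.
Kepler's third law: T = 2π√(r³/μ) = 2π√((3.902×10⁷)³ / 3.986×10¹⁴).
r³/μ = 1.491×10⁸ s², so T = 2π × 1.221×10⁴ = 7.671×10⁴ s.
Converting: 7.671×10⁴ s ÷ 86400 = 0.8879 days.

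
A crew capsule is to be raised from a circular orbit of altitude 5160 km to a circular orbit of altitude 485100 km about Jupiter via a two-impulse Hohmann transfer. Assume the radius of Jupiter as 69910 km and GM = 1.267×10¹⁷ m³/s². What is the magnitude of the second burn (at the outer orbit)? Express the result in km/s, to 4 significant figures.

r₁ = 69910 + 5160 = 75070 km = 7.5070×10⁷ m.
r₂ = 69910 + 485100 = 555010 km = 5.5501×10⁸ m.
Transfer ellipse a_t = (r₁ + r₂)/2 = 3.150×10⁸ m.
At r₁: circular v_c1 = √(μ/r₁) = 41080 m/s; transfer-perijove v_p = √[μ(2/r₁ − 1/a_t)] = 54530 m/s.
At r₂: circular v_c2 = √(μ/r₂) = 15110 m/s; transfer-apojove v_a = √[μ(2/r₂ − 1/a_t)] = 7375 m/s.
Δv₂ = v_c2 − v_a = 7734 m/s.
= 7.734 km/s.

Δv ≈ 7.734 km/s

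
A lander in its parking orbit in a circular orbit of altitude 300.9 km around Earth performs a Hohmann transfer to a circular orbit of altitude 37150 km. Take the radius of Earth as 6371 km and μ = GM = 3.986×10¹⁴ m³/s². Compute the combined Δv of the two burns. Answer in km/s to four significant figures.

r₁ = 6371 + 300.9 = 6671.9 km = 6.6719×10⁶ m.
r₂ = 6371 + 37150 = 43521 km = 4.3521×10⁷ m.
Transfer ellipse a_t = (r₁ + r₂)/2 = 2.510×10⁷ m.
At r₁: circular v_c1 = √(μ/r₁) = 7729 m/s; transfer-perigee v_p = √[μ(2/r₁ − 1/a_t)] = 10180 m/s.
Δv₁ = v_p − v_c1 = 2449 m/s.
At r₂: circular v_c2 = √(μ/r₂) = 3026 m/s; transfer-apogee v_a = √[μ(2/r₂ − 1/a_t)] = 1560 m/s.
Δv₂ = v_c2 − v_a = 1466 m/s.
Total Δv = Δv₁ + Δv₂ = 3915 m/s = 3.915 km/s.

Δv_total ≈ 3.915 km/s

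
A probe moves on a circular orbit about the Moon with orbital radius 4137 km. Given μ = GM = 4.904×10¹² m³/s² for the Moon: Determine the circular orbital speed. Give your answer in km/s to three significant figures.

r = 4137 km = 4.137×10⁶ m.
For a circular orbit v = √(μ/r) = √(4.904×10¹² / 4.137×10⁶) = √(1.185×10⁶) = 1089 m/s.
That is 1.089 km/s.

v ≈ 1.09 km/s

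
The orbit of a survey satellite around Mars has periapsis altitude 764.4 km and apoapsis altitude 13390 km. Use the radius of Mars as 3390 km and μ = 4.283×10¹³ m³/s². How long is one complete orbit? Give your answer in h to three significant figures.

r_p = 3390 + 764.4 = 4154.4 km = 4.1544×10⁶ m.
r_a = 3390 + 13390 = 16780 km = 1.6780×10⁷ m.
Semi-major axis a = (r_p + r_a)/2 = (4154.4 + 16780)/2 = 10467 km = 1.047×10⁷ m.
By Kepler's third law T = 2π√(a³/μ) = 2π × 5.175×10³ = 3.251×10⁴ s.
= 9.031 h.

T ≈ 9.03 h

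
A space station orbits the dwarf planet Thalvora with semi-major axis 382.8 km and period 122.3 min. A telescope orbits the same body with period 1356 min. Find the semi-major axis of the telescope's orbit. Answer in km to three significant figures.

a₂ ≈ 1900 km

Kepler's third law: a³ ∝ T², so a₂ = a₁ (T₂/T₁)^(2/3).
T₂/T₁ = 11.09, (T₂/T₁)^(2/3) = 4.972.
a₂ = 382.8 × 4.972 = 1903 km.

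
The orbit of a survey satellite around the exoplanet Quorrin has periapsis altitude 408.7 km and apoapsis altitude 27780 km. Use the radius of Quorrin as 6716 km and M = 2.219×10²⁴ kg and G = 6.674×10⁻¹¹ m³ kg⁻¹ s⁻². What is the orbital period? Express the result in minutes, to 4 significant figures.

T ≈ 816.9 minutes

μ = GM = 6.674×10⁻¹¹ × 2.219×10²⁴ = 1.481×10¹⁴ m³/s².
r_p = 6716 + 408.7 = 7124.7 km = 7.1247×10⁶ m.
r_a = 6716 + 27780 = 34496 km = 3.4496×10⁷ m.
Semi-major axis a = (r_p + r_a)/2 = (7124.7 + 34496)/2 = 20810 km = 2.081×10⁷ m.
By Kepler's third law T = 2π√(a³/μ) = 2π × 7.801×10³ = 4.901×10⁴ s.
= 816.9 minutes.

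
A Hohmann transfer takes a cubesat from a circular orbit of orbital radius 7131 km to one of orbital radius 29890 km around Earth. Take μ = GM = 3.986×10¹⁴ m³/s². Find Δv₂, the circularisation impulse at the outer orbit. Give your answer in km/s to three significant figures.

r₁ = 7131 km = 7.131×10⁶ m.
r₂ = 29890 km = 2.989×10⁷ m.
Transfer ellipse a_t = (r₁ + r₂)/2 = 1.851×10⁷ m.
At r₁: circular v_c1 = √(μ/r₁) = 7476 m/s; transfer-perigee v_p = √[μ(2/r₁ − 1/a_t)] = 9501 m/s.
At r₂: circular v_c2 = √(μ/r₂) = 3652 m/s; transfer-apogee v_a = √[μ(2/r₂ − 1/a_t)] = 2267 m/s.
Δv₂ = v_c2 − v_a = 1385 m/s.
= 1.385 km/s.

Δv ≈ 1.39 km/s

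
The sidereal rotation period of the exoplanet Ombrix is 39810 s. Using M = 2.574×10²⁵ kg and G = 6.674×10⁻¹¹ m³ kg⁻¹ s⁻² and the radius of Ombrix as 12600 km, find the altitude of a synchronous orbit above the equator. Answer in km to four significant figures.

μ = GM = 6.674×10⁻¹¹ × 2.574×10²⁵ = 1.718×10¹⁵ m³/s².
A synchronous orbit has period T, so by Kepler's third law a = (μT²/4π²)^(1/3).
μT²/4π² = 1.718×10¹⁵ × (3.981×10⁴)² / 39.48 = 6.896×10²² m³.
a = 4.101×10⁷ m = 41008 km.
Altitude h = a − R = 41008 − 12600 = 28408 km.

h_sync ≈ 28410 km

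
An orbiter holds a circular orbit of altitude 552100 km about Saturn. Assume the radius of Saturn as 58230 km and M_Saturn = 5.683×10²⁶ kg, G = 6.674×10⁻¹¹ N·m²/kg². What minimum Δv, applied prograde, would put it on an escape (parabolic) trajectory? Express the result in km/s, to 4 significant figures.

μ = GM = 6.674×10⁻¹¹ × 5.683×10²⁶ = 3.793×10¹⁶ m³/s².
r = 58230 + 552100 = 610330 km = 6.1033×10⁸ m.
Circular speed v_c = √(μ/r) = 7883 m/s.
Escape speed v_esc = √(2μ/r) = √2 × v_c = 11150 m/s.
Δv = v_esc − v_c = 3265 m/s = 3.265 km/s.

Δv ≈ 3.265 km/s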